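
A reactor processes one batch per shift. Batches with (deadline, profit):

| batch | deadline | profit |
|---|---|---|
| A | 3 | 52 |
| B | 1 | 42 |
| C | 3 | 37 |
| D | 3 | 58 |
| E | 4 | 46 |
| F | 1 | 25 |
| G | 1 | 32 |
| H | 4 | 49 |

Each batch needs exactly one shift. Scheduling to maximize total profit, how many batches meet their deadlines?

Profit order: D=58 A=52 H=49 E=46 B=42 C=37 G=32 F=25
Assign: D→slot 3, A→slot 2, H→slot 4, E→slot 1, B skipped, C skipped, G skipped, F skipped.
Slots: [1:E] [2:A] [3:D] [4:H]
4 of 8 scheduled.

4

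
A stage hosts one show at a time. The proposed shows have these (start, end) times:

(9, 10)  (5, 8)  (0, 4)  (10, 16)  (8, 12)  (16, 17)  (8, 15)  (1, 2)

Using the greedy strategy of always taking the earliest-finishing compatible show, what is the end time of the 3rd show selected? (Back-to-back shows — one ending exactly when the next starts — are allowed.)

10

By end time: (1,2), (0,4), (5,8), (9,10), (8,12), (8,15), (10,16), (16,17).
Pick (1,2); next start ≥ 2 → (5,8); next start ≥ 8 → (9,10); next start ≥ 10 → (10,16); next start ≥ 16 → (16,17).
Selected: (1,2) (5,8) (9,10) (10,16) (16,17)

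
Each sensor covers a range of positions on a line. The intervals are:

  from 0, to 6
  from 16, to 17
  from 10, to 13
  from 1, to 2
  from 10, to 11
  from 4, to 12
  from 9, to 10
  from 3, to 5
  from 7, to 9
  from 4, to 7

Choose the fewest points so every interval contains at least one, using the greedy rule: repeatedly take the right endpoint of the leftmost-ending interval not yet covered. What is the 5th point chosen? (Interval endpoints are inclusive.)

17

Process intervals by earliest right end; each time one isn't hit yet, stab at its right endpoint.
By right end: [1,2]  [3,5]  [0,6]  [4,7]  [7,9]  [9,10]  [10,11]  [4,12]  [10,13]  [16,17]
[1,2] uncovered → point at 2; [3,5] uncovered → point at 5; [7,9] uncovered → point at 9; [10,11] uncovered → point at 11; [16,17] uncovered → point at 17.
Points: 2, 5, 9, 11, 17 (5 total).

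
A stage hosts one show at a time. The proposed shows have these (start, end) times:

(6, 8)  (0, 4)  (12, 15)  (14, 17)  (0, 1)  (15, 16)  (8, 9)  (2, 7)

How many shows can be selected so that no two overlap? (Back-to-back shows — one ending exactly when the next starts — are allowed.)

5

Greedy by earliest finish: after sorting by end time, pick each interval compatible with the last pick.
By end time: (0,1), (0,4), (2,7), (6,8), (8,9), (12,15), (15,16), (14,17).
Pick (0,1); next start ≥ 1 → (2,7); next start ≥ 7 → (8,9); next start ≥ 9 → (12,15); next start ≥ 15 → (15,16).
Selected 5 shows.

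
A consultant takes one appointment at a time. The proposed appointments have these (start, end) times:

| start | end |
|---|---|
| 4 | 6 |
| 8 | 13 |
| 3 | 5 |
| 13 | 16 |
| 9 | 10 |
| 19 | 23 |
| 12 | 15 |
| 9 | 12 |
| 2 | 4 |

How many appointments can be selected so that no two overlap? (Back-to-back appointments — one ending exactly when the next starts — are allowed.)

5

Order by finish time; keep every interval that doesn't clash with the previous kept one.
Sorted by end: (2,4)  (3,5)  (4,6)  (9,10)  (9,12)  (8,13)  (12,15)  (13,16)  (19,23)
take (2,4); skip (3,5); take (4,6); take (9,10); take (12,15); take (19,23).
Selected 5 appointments.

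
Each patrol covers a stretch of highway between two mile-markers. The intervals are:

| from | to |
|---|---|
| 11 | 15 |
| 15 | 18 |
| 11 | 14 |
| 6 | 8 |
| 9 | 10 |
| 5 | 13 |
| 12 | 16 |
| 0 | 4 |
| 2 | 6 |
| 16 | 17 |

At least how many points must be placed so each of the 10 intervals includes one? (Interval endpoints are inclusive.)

5

Sort by right endpoint; whenever an interval is uncovered, place a point at its right end.
By right end: [0,4]  [2,6]  [6,8]  [9,10]  [5,13]  [11,14]  [11,15]  [12,16]  [16,17]  [15,18]
[0,4] uncovered → point at 4; [6,8] uncovered → point at 8; [9,10] uncovered → point at 10; [11,14] uncovered → point at 14; [16,17] uncovered → point at 17.
Points: 4, 8, 10, 14, 17 (5 total).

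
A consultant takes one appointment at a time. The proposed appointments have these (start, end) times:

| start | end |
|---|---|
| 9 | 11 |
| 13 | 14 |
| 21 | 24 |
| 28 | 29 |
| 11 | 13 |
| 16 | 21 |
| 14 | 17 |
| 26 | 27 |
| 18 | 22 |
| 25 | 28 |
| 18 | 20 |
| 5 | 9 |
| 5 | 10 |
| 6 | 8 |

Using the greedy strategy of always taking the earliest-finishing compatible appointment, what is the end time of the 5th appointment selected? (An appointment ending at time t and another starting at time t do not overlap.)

17

Greedy by earliest finish: after sorting by end time, pick each interval compatible with the last pick.
Sorted by end: (6,8)  (5,9)  (5,10)  (9,11)  (11,13)  (13,14)  (14,17)  (18,20)  (16,21)  (18,22)  (21,24)  (26,27)  (25,28)  (28,29)
take (6,8); skip (5,9); skip (5,10); take (9,11); take (11,13); take (13,14); take (14,17); take (18,20); take (21,24); take (26,27); take (28,29).
Selected: (6,8) (9,11) (11,13) (13,14) (14,17) (18,20) (21,24) (26,27) (28,29)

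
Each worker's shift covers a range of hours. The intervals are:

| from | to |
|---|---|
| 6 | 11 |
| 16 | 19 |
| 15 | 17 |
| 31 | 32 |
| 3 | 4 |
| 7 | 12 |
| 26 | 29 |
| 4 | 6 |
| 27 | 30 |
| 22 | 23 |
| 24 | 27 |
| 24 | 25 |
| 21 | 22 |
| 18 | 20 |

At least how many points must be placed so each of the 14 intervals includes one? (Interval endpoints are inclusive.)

Sort by right endpoint; whenever an interval is uncovered, place a point at its right end.
Sorted: [3,4] [4,6] [6,11] [7,12] [15,17] [16,19] [18,20] [21,22] [22,23] [24,25] [24,27] [26,29] [27,30] [31,32]
{[3,4],[4,6]} hit by 4; {[6,11],[7,12]} hit by 11; {[15,17],[16,19]} hit by 17; {[18,20]} hit by 20; {[21,22],[22,23]} hit by 22; {[24,25],[24,27]} hit by 25; {[26,29],[27,30]} hit by 29; {[31,32]} hit by 32.
Points: 4, 11, 17, 20, 22, 25, 29, 32 (8 total).

8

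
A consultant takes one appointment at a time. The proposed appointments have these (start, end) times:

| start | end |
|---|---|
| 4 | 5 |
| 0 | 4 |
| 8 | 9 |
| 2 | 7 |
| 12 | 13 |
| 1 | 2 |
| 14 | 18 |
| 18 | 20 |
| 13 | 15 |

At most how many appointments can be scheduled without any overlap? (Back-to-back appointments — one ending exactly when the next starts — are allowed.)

Greedy by earliest finish: after sorting by end time, pick each interval compatible with the last pick.
Sorted by end: (1,2)  (0,4)  (4,5)  (2,7)  (8,9)  (12,13)  (13,15)  (14,18)  (18,20)
take (1,2); take (4,5); skip (2,7); take (8,9); take (12,13); take (13,15); take (18,20).
Selected 6 appointments.

6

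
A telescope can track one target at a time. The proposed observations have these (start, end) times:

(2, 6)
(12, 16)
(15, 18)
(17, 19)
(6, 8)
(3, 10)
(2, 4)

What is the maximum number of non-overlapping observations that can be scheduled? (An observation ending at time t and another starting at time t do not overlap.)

4

Sorted by end: (2,4)  (2,6)  (6,8)  (3,10)  (12,16)  (15,18)  (17,19)
take (2,4); skip (2,6); take (6,8); skip (3,10); take (12,16); take (17,19).
Selected 4 observations.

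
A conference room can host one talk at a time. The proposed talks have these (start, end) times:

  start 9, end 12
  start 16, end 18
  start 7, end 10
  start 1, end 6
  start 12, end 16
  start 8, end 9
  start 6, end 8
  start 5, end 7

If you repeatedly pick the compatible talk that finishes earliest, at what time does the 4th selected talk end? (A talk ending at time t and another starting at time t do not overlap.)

12

Sorted by end: (1,6)  (5,7)  (6,8)  (8,9)  (7,10)  (9,12)  (12,16)  (16,18)
take (1,6); take (6,8); take (8,9); take (9,12); take (12,16); take (16,18).
Selected: (1,6) (6,8) (8,9) (9,12) (12,16) (16,18)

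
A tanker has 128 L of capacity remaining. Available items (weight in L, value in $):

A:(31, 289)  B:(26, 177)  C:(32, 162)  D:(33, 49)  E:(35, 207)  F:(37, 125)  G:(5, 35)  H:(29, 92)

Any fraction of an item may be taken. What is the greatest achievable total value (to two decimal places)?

864.94

Order: A (289/31=9.32) > G (35/5=7.00) > B (177/26=6.81) > E (207/35=5.91) > C (162/32=5.06) > F (125/37=3.38) > H (92/29=3.17) > D (49/33=1.48)
Fill: take A (31 @ 289) → take G (5 @ 35) → take B (26 @ 177) → take E (35 @ 207) → take 31/32 of C → 156.94; 128/128 used.
Total value = 864.94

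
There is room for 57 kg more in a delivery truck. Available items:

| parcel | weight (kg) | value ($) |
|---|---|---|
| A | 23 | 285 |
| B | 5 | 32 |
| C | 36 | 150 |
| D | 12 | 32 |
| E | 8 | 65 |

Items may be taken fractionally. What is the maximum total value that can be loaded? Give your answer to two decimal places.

469.50

Ratios (sorted): A 12.39, E 8.12, B 6.40, C 4.17, D 2.67
take A (23 @ 285); take E (8 @ 65); take B (5 @ 32); take 21/36 of C → 87.50. Capacity used 57/57.
Total value = 469.50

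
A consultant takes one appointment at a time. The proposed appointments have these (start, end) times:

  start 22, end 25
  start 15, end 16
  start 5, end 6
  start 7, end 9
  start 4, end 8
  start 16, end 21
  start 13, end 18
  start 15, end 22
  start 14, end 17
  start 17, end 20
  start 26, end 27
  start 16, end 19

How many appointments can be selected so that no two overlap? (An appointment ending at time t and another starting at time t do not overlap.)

6

Order by finish time; keep every interval that doesn't clash with the previous kept one.
Sorted by end: (5,6)  (4,8)  (7,9)  (15,16)  (14,17)  (13,18)  (16,19)  (17,20)  (16,21)  (15,22)  (22,25)  (26,27)
take (5,6); take (7,9); take (15,16); take (16,19); skip (16,21); take (22,25); take (26,27).
Selected 6 appointments.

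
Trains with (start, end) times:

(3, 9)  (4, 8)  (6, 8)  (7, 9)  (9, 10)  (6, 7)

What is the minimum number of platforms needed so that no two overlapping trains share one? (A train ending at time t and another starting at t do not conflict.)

Events (time:±→running): 3:+→1 4:+→2 6:+→3 6:+→4 … peak 4.

4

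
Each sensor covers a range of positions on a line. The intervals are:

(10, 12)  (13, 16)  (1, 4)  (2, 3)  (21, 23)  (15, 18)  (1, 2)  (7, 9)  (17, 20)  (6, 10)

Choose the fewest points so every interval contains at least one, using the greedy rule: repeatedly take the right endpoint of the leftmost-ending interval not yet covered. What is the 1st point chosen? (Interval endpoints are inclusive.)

2

Process intervals by earliest right end; each time one isn't hit yet, stab at its right endpoint.
By right end: [1,2]  [2,3]  [1,4]  [7,9]  [6,10]  [10,12]  [13,16]  [15,18]  [17,20]  [21,23]
[1,2] uncovered → point at 2; [7,9] uncovered → point at 9; [10,12] uncovered → point at 12; [13,16] uncovered → point at 16; [17,20] uncovered → point at 20; [21,23] uncovered → point at 23.
Points: 2, 9, 12, 16, 20, 23 (6 total).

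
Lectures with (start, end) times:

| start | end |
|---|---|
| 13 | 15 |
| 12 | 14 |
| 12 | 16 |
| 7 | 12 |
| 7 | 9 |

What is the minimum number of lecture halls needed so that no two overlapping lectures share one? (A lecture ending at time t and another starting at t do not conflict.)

3

Events (time:±→running): 7:+→1 7:+→2 9:-→1 12:-→0 12:+→1 12:+→2 13:+→3 … peak 3.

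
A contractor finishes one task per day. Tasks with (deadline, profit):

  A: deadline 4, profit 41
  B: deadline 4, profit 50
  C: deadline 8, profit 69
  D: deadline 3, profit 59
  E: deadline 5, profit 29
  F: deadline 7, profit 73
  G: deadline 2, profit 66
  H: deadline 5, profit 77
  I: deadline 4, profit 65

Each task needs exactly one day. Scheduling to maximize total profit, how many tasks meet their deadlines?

Take jobs in profit order; each goes to the latest open slot no later than its deadline.
Profit order: H=77 F=73 C=69 G=66 I=65 D=59 B=50 A=41 E=29
Assign: H→slot 5, F→slot 7, C→slot 8, G→slot 2, I→slot 4, D→slot 3, B→slot 1, A skipped, E skipped.
Slots: [1:B] [2:G] [3:D] [4:I] [5:H] [7:F] [8:C]
7 of 9 scheduled.

7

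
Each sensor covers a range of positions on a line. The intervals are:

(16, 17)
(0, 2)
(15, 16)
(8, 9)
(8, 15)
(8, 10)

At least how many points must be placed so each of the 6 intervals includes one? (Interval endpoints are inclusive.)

Process intervals by earliest right end; each time one isn't hit yet, stab at its right endpoint.
Sorted: [0,2] [8,9] [8,10] [8,15] [15,16] [16,17]
{[0,2]} hit by 2; {[8,9],[8,10],[8,15]} hit by 9; {[15,16],[16,17]} hit by 16.
Points: 2, 9, 16 (3 total).

3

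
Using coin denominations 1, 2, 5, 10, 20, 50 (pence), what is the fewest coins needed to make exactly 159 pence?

6

159 = 3×50 + 1×5 + 2×2
Total coins = 3 + 1 + 2 = 6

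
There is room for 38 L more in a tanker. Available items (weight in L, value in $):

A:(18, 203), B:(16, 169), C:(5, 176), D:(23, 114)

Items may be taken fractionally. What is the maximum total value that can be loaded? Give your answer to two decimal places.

Sort by value per unit weight and fill in that order.
Ratios (sorted): C 35.20, A 11.28, B 10.56, D 4.96
take C (5 @ 176); take A (18 @ 203); take 15/16 of B → 158.44. Capacity used 38/38.
Total value = 537.44

537.44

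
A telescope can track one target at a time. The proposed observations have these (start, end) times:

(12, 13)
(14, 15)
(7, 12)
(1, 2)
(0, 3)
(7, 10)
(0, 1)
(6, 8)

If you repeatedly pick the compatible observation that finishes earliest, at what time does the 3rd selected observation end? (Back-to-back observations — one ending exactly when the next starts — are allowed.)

Sorted by end: (0,1)  (1,2)  (0,3)  (6,8)  (7,10)  (7,12)  (12,13)  (14,15)
take (0,1); take (1,2); take (6,8); take (12,13); take (14,15).
Selected: (0,1) (1,2) (6,8) (12,13) (14,15)

8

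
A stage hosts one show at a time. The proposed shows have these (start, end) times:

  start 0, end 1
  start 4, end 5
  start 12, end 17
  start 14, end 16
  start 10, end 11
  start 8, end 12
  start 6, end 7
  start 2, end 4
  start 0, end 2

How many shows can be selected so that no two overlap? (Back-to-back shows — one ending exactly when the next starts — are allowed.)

6

By end time: (0,1), (0,2), (2,4), (4,5), (6,7), (10,11), (8,12), (14,16), (12,17).
Pick (0,1); next start ≥ 1 → (2,4); next start ≥ 4 → (4,5); next start ≥ 5 → (6,7); next start ≥ 7 → (10,11); next start ≥ 11 → (14,16).
Selected 6 shows.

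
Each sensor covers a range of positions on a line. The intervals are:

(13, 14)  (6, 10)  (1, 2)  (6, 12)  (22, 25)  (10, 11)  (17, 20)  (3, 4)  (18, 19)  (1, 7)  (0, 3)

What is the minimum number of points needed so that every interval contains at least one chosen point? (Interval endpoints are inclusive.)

6

Process intervals by earliest right end; each time one isn't hit yet, stab at its right endpoint.
Sorted: [1,2] [0,3] [3,4] [1,7] [6,10] [10,11] [6,12] [13,14] [18,19] [17,20] [22,25]
{[1,2],[0,3]} hit by 2; {[3,4],[1,7]} hit by 4; {[6,10],[10,11],[6,12]} hit by 10; {[13,14]} hit by 14; {[18,19],[17,20]} hit by 19; {[22,25]} hit by 25.
Points: 2, 4, 10, 14, 19, 25 (6 total).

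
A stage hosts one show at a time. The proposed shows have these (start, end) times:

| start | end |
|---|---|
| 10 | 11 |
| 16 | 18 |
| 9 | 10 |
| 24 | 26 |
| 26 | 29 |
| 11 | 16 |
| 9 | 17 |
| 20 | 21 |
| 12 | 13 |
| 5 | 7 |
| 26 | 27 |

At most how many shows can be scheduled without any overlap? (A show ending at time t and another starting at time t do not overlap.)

Greedy by earliest finish: after sorting by end time, pick each interval compatible with the last pick.
Sorted by end: (5,7)  (9,10)  (10,11)  (12,13)  (11,16)  (9,17)  (16,18)  (20,21)  (24,26)  (26,27)  (26,29)
take (5,7); take (9,10); take (10,11); take (12,13); skip (11,16); skip (9,17); take (16,18); take (20,21); take (24,26); take (26,27).
Selected 8 shows.

8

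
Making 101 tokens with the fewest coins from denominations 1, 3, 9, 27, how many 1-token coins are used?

Use the largest denomination that fits, subtract, and repeat.
101 = 3×27 + 2×9 + 2×1
Count of 1: 2

2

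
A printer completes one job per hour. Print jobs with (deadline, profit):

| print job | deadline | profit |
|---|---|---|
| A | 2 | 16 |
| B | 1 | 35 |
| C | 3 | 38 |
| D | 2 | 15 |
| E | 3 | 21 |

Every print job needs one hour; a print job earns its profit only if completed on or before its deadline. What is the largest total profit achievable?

Take jobs in profit order; each goes to the latest open slot no later than its deadline.
By profit: C(d3,38), B(d1,35), E(d3,21), A(d2,16), D(d2,15)
C→slot 3; B→slot 1; E→slot 2; A skipped; D skipped.
Profit = 35 + 21 + 38 = 94

94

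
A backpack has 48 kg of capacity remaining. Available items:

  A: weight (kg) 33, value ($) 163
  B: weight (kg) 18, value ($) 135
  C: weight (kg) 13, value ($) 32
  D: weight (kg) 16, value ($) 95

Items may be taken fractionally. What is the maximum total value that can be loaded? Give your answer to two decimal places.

Greedy by value/weight ratio, highest first.
Order: B (135/18=7.50) > D (95/16=5.94) > A (163/33=4.94) > C (32/13=2.46)
Fill: take B (18 @ 135) → take D (16 @ 95) → take 14/33 of A → 69.15; 48/48 used.
Total value = 299.15

299.15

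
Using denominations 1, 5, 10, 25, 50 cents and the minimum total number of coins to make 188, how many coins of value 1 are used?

188 − 3×50→38 − 1×25→13 − 1×10→3 − 3×1→0
Count of 1: 3

3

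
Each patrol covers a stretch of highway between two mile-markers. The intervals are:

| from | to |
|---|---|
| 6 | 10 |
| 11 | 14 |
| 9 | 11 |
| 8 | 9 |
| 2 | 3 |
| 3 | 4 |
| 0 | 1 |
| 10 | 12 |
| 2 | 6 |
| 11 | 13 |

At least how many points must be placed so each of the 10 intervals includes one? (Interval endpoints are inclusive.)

Process intervals by earliest right end; each time one isn't hit yet, stab at its right endpoint.
By right end: [0,1]  [2,3]  [3,4]  [2,6]  [8,9]  [6,10]  [9,11]  [10,12]  [11,13]  [11,14]
[0,1] uncovered → point at 1; [2,3] uncovered → point at 3; [8,9] uncovered → point at 9; [10,12] uncovered → point at 12.
Points: 1, 3, 9, 12 (4 total).

4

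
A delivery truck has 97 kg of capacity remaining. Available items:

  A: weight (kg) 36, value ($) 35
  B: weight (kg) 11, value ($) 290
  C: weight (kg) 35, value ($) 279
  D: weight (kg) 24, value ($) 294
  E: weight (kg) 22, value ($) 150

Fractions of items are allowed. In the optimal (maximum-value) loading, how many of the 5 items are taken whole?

Ratios (sorted): B 26.36, D 12.25, C 7.97, E 6.82, A 0.97
take B (11 @ 290); take D (24 @ 294); take C (35 @ 279); take E (22 @ 150); take 5/36 of A → 4.86. Capacity used 97/97.
4 item(s) taken whole; one partial (take 5/36 of A).

4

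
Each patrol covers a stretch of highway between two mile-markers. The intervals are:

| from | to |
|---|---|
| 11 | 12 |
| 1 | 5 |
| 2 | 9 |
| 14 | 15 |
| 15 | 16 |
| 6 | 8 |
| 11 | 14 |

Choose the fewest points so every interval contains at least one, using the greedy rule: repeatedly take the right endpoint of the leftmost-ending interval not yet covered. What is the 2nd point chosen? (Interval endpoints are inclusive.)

Sort by right endpoint; whenever an interval is uncovered, place a point at its right end.
By right end: [1,5]  [6,8]  [2,9]  [11,12]  [11,14]  [14,15]  [15,16]
[1,5] uncovered → point at 5; [6,8] uncovered → point at 8; [11,12] uncovered → point at 12; [14,15] uncovered → point at 15.
Points: 5, 8, 12, 15 (4 total).

8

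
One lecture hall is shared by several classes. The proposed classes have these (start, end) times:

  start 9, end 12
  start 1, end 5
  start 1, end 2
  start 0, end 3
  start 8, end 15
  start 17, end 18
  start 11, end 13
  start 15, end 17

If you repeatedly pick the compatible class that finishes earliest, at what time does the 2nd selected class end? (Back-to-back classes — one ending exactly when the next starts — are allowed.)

Sort by end time and greedily take each interval whose start is ≥ the last chosen end.
Sorted by end: (1,2)  (0,3)  (1,5)  (9,12)  (11,13)  (8,15)  (15,17)  (17,18)
take (1,2); skip (0,3); skip (1,5); take (9,12); take (15,17); take (17,18).
Selected: (1,2) (9,12) (15,17) (17,18)

12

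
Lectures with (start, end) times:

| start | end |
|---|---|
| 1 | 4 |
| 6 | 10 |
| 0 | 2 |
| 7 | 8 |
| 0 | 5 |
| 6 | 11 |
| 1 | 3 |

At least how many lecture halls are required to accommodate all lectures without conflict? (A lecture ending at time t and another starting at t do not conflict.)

starts: [0, 0, 1, 1, 6, 6, 7]
ends:   [2, 3, 4, 5, 8, 10, 11]
s0→1 s0→2 s1→3 s1→4  — peak 4.

4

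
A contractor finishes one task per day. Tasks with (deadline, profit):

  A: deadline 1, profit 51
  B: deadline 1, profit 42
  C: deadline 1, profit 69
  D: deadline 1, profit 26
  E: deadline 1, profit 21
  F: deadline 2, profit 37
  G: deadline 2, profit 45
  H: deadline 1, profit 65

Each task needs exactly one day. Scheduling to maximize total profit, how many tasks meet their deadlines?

By profit: C(d1,69), H(d1,65), A(d1,51), G(d2,45), B(d1,42), F(d2,37), D(d1,26), E(d1,21)
C→slot 1; H skipped; A skipped; G→slot 2; B skipped; F skipped; D skipped; E skipped.
2 of 8 scheduled.

2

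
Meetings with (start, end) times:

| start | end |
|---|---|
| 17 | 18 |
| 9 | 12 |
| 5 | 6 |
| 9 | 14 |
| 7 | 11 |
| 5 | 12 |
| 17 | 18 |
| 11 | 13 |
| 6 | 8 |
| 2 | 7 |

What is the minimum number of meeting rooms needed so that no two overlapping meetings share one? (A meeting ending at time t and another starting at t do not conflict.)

4

Count concurrent intervals with a sweep; the peak is the room count.
Events (time:±→running): 2:+→1 5:+→2 5:+→3 6:-→2 6:+→3 7:-→2 7:+→3 8:-→2 9:+→3 9:+→4 … peak 4.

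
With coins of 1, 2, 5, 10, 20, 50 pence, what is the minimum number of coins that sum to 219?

8

219 − 4×50→19 − 1×10→9 − 1×5→4 − 2×2→0
Total coins = 4 + 1 + 1 + 2 = 8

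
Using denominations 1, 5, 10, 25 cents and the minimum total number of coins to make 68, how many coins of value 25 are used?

2

Greedy: take as many of the largest coin as possible, then repeat with the remainder.
68 − 2×25→18 − 1×10→8 − 1×5→3 − 3×1→0
Count of 25: 2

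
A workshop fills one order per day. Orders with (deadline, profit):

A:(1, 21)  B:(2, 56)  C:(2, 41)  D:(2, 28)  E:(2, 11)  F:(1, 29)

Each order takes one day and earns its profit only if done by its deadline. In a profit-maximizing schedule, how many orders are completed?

2

Profit order: B=56 C=41 F=29 D=28 A=21 E=11
Assign: B→slot 2, C→slot 1, F skipped, D skipped, A skipped, E skipped.
Slots: [1:C] [2:B]
2 of 6 scheduled.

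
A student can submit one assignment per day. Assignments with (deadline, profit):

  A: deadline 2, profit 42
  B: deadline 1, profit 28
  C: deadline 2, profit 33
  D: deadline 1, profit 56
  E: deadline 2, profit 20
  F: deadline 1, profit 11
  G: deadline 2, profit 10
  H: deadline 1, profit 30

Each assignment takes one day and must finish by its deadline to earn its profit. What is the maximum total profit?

By profit: D(d1,56), A(d2,42), C(d2,33), H(d1,30), B(d1,28), E(d2,20), F(d1,11), G(d2,10)
D→slot 1; A→slot 2; C skipped; H skipped; B skipped; E skipped; F skipped; G skipped.
Profit = 56 + 42 = 98

98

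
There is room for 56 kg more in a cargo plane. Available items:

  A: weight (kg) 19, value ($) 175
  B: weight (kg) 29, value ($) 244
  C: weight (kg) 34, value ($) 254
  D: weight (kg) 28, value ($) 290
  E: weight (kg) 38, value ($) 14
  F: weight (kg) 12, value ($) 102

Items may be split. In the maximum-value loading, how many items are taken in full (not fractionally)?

2

Ratios (sorted): D 10.36, A 9.21, F 8.50, B 8.41, C 7.47, E 0.37
take D (28 @ 290); take A (19 @ 175); take 9/12 of F → 76.50. Capacity used 56/56.
2 item(s) taken whole; one partial (take 9/12 of F).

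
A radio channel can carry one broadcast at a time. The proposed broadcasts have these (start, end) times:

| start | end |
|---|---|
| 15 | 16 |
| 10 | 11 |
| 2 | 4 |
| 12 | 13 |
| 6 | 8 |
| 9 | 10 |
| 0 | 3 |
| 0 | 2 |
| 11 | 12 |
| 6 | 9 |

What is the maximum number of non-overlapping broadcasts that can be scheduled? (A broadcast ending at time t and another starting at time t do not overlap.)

8

By end time: (0,2), (0,3), (2,4), (6,8), (6,9), (9,10), (10,11), (11,12), (12,13), (15,16).
Pick (0,2); next start ≥ 2 → (2,4); next start ≥ 4 → (6,8); next start ≥ 8 → (9,10); next start ≥ 10 → (10,11); next start ≥ 11 → (11,12); next start ≥ 12 → (12,13); next start ≥ 13 → (15,16).
Selected 8 broadcasts.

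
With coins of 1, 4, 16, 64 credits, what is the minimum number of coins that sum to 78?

6

78 − 1×64→14 − 3×4→2 − 2×1→0
Total coins = 1 + 3 + 2 = 6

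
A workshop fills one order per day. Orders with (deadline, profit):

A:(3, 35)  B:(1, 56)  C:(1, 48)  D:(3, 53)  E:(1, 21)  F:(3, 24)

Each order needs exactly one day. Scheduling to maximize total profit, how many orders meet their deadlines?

Take jobs in profit order; each goes to the latest open slot no later than its deadline.
By profit: B(d1,56), D(d3,53), C(d1,48), A(d3,35), F(d3,24), E(d1,21)
B→slot 1; D→slot 3; C skipped; A→slot 2; F skipped; E skipped.
3 of 6 scheduled.

3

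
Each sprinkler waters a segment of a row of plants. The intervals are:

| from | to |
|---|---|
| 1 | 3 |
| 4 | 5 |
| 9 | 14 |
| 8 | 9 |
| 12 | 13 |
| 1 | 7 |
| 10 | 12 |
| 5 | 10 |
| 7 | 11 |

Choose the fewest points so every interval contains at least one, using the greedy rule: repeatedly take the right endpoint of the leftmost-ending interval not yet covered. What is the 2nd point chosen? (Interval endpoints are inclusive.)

5

Process intervals by earliest right end; each time one isn't hit yet, stab at its right endpoint.
By right end: [1,3]  [4,5]  [1,7]  [8,9]  [5,10]  [7,11]  [10,12]  [12,13]  [9,14]
[1,3] uncovered → point at 3; [4,5] uncovered → point at 5; [8,9] uncovered → point at 9; [10,12] uncovered → point at 12.
Points: 3, 5, 9, 12 (4 total).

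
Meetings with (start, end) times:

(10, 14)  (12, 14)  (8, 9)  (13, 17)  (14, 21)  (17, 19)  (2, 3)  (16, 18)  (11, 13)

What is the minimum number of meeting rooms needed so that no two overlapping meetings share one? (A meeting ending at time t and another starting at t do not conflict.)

3

starts: [2, 8, 10, 11, 12, 13, 14, 16, 17]
ends:   [3, 9, 13, 14, 14, 17, 18, 19, 21]
s2→1 e3→0 s8→1 e9→0 s10→1 s11→2 s12→3  — peak 3.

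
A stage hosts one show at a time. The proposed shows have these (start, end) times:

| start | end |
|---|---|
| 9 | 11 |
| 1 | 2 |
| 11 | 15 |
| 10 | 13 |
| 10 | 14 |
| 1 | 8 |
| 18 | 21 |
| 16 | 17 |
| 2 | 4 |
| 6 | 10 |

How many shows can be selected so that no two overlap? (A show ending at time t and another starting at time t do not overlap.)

6

Greedy by earliest finish: after sorting by end time, pick each interval compatible with the last pick.
By end time: (1,2), (2,4), (1,8), (6,10), (9,11), (10,13), (10,14), (11,15), (16,17), (18,21).
Pick (1,2); next start ≥ 2 → (2,4); next start ≥ 4 → (6,10); next start ≥ 10 → (10,13); next start ≥ 13 → (16,17); next start ≥ 17 → (18,21).
Selected 6 shows.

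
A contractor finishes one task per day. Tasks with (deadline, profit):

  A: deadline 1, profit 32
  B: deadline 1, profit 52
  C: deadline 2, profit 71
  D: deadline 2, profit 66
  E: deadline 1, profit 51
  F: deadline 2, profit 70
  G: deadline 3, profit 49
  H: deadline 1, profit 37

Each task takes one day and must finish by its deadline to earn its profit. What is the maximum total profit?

Take jobs in profit order; each goes to the latest open slot no later than its deadline.
Profit order: C=71 F=70 D=66 B=52 E=51 G=49 H=37 A=32
Assign: C→slot 2, F→slot 1, D skipped, B skipped, E skipped, G→slot 3, H skipped, A skipped.
Slots: [1:F] [2:C] [3:G]
Profit = 70 + 71 + 49 = 190

190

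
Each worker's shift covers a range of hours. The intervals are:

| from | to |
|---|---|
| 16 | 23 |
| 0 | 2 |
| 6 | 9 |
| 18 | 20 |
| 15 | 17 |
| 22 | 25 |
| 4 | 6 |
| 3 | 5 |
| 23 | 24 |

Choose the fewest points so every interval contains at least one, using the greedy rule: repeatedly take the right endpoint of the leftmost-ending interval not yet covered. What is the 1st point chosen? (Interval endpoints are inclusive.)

Process intervals by earliest right end; each time one isn't hit yet, stab at its right endpoint.
By right end: [0,2]  [3,5]  [4,6]  [6,9]  [15,17]  [18,20]  [16,23]  [23,24]  [22,25]
[0,2] uncovered → point at 2; [3,5] uncovered → point at 5; [6,9] uncovered → point at 9; [15,17] uncovered → point at 17; [18,20] uncovered → point at 20; [23,24] uncovered → point at 24.
Points: 2, 5, 9, 17, 20, 24 (6 total).

2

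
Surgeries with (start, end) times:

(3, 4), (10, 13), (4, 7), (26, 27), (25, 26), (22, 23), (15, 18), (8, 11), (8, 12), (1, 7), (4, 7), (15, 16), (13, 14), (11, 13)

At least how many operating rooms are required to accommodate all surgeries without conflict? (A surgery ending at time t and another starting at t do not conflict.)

3

Count concurrent intervals with a sweep; the peak is the room count.
starts: [1, 3, 4, 4, 8, 8, 10, 11, 13, 15, 15, 22, 25, 26]
ends:   [4, 7, 7, 7, 11, 12, 13, 13, 14, 16, 18, 23, 26, 27]
s1→1 s3→2 e4→1 s4→2 s4→3  — peak 3.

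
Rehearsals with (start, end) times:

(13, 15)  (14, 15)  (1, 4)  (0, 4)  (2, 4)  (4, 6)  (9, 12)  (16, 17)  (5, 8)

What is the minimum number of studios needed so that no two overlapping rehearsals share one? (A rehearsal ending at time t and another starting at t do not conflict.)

starts: [0, 1, 2, 4, 5, 9, 13, 14, 16]
ends:   [4, 4, 4, 6, 8, 12, 15, 15, 17]
s0→1 s1→2 s2→3  — peak 3.

3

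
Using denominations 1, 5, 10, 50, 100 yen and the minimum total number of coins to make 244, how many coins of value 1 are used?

4

244 = 2×100 + 4×10 + 4×1
Count of 1: 4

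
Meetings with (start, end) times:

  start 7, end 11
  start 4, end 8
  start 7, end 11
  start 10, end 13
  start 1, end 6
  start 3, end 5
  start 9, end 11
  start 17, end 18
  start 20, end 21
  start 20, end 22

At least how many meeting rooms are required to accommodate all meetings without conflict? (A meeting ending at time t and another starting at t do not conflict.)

Count concurrent intervals with a sweep; the peak is the room count.
starts: [1, 3, 4, 7, 7, 9, 10, 17, 20, 20]
ends:   [5, 6, 8, 11, 11, 11, 13, 18, 21, 22]
s1→1 s3→2 s4→3 e5→2 e6→1 s7→2 s7→3 e8→2 s9→3 s10→4  — peak 4.

4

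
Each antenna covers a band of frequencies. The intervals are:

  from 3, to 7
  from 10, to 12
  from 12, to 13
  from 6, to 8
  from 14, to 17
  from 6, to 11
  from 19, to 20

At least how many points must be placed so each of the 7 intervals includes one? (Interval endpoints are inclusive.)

By right end: [3,7]  [6,8]  [6,11]  [10,12]  [12,13]  [14,17]  [19,20]
[3,7] uncovered → point at 7; [10,12] uncovered → point at 12; [14,17] uncovered → point at 17; [19,20] uncovered → point at 20.
Points: 7, 12, 17, 20 (4 total).

4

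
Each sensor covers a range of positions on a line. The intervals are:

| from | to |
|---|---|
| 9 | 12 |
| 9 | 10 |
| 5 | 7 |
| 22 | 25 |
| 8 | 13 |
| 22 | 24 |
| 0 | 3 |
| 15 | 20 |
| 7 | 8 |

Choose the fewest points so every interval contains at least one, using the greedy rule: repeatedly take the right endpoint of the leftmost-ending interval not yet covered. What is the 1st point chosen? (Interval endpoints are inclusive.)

3

Sort by right endpoint; whenever an interval is uncovered, place a point at its right end.
Sorted: [0,3] [5,7] [7,8] [9,10] [9,12] [8,13] [15,20] [22,24] [22,25]
{[0,3]} hit by 3; {[5,7],[7,8]} hit by 7; {[9,10],[9,12],[8,13]} hit by 10; {[15,20]} hit by 20; {[22,24],[22,25]} hit by 24.
Points: 3, 7, 10, 20, 24 (5 total).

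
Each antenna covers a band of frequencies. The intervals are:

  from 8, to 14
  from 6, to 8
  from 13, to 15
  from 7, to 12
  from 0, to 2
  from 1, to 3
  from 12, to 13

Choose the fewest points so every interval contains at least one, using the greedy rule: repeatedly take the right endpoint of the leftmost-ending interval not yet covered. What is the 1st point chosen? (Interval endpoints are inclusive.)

Sort by right endpoint; whenever an interval is uncovered, place a point at its right end.
By right end: [0,2]  [1,3]  [6,8]  [7,12]  [12,13]  [8,14]  [13,15]
[0,2] uncovered → point at 2; [6,8] uncovered → point at 8; [12,13] uncovered → point at 13.
Points: 2, 8, 13 (3 total).

2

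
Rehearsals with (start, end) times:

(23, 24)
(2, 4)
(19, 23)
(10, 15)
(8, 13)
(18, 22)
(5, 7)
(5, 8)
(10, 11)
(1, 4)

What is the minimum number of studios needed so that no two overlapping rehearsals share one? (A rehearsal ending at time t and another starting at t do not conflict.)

The answer is the maximum number of intervals overlapping at any instant.
starts: [1, 2, 5, 5, 8, 10, 10, 18, 19, 23]
ends:   [4, 4, 7, 8, 11, 13, 15, 22, 23, 24]
s1→1 s2→2 e4→1 e4→0 s5→1 s5→2 e7→1 e8→0 s8→1 s10→2 s10→3  — peak 3.

3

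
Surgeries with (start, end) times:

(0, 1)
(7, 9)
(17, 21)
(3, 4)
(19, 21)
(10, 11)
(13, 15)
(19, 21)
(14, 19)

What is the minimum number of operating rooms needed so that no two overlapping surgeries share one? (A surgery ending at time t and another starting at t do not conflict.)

Events (time:±→running): 0:+→1 1:-→0 3:+→1 4:-→0 7:+→1 9:-→0 10:+→1 11:-→0 13:+→1 14:+→2 15:-→1 17:+→2 19:-→1 19:+→2 19:+→3 … peak 3.

3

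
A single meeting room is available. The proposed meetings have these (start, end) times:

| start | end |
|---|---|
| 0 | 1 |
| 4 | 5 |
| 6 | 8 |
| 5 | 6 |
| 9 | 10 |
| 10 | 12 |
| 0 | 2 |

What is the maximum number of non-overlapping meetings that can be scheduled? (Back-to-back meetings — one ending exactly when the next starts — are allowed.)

Greedy by earliest finish: after sorting by end time, pick each interval compatible with the last pick.
By end time: (0,1), (0,2), (4,5), (5,6), (6,8), (9,10), (10,12).
Pick (0,1); next start ≥ 1 → (4,5); next start ≥ 5 → (5,6); next start ≥ 6 → (6,8); next start ≥ 8 → (9,10); next start ≥ 10 → (10,12).
Selected 6 meetings.

6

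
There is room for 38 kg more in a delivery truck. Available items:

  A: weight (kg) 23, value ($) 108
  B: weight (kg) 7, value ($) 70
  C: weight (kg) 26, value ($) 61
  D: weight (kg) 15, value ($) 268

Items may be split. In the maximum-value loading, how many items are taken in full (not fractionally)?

2

Order: D (268/15=17.87) > B (70/7=10.00) > A (108/23=4.70) > C (61/26=2.35)
Fill: take D (15 @ 268) → take B (7 @ 70) → take 16/23 of A → 75.13; 38/38 used.
2 item(s) taken whole; one partial (take 16/23 of A).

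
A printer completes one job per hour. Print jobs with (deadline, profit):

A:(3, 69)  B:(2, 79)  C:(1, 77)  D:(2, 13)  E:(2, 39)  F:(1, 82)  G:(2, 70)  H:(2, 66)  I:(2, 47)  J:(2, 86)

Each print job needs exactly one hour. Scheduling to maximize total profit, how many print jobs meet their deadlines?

By profit: J(d2,86), F(d1,82), B(d2,79), C(d1,77), G(d2,70), A(d3,69), H(d2,66), I(d2,47), E(d2,39), D(d2,13)
J→slot 2; F→slot 1; B skipped; C skipped; G skipped; A→slot 3; H skipped; I skipped; E skipped; D skipped.
3 of 10 scheduled.

3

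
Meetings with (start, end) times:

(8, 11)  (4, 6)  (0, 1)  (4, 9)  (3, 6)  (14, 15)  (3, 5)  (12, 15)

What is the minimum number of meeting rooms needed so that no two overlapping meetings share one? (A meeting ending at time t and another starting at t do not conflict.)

4

starts: [0, 3, 3, 4, 4, 8, 12, 14]
ends:   [1, 5, 6, 6, 9, 11, 15, 15]
s0→1 e1→0 s3→1 s3→2 s4→3 s4→4  — peak 4.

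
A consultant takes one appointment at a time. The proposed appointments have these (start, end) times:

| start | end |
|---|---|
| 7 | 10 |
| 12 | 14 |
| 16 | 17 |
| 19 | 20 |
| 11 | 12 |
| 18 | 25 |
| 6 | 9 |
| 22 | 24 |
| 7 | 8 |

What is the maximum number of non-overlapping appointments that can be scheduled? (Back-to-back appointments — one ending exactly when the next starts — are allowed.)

Sorted by end: (7,8)  (6,9)  (7,10)  (11,12)  (12,14)  (16,17)  (19,20)  (22,24)  (18,25)
take (7,8); skip (6,9); take (11,12); take (12,14); take (16,17); take (19,20); take (22,24).
Selected 6 appointments.

6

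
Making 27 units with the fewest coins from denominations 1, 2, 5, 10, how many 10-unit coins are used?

27 − 2×10→7 − 1×5→2 − 1×2→0
Count of 10: 2

2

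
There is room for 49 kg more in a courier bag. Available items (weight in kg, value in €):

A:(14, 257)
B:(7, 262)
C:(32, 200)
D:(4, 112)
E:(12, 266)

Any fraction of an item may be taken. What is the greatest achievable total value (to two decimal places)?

Greedy by value/weight ratio, highest first.
Ratios (sorted): B 37.43, D 28.00, E 22.17, A 18.36, C 6.25
take B (7 @ 262); take D (4 @ 112); take E (12 @ 266); take A (14 @ 257); take 12/32 of C → 75.00. Capacity used 49/49.
Total value = 972.00

972.00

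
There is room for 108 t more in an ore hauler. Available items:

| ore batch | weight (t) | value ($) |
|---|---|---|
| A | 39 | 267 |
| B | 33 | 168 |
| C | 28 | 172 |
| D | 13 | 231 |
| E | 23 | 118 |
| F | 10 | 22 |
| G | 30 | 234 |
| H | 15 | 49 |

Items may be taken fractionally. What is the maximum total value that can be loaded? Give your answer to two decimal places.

Sort by value per unit weight and fill in that order.
Ratios (sorted): D 17.77, G 7.80, A 6.85, C 6.14, E 5.13, B 5.09, H 3.27, F 2.20
take D (13 @ 231); take G (30 @ 234); take A (39 @ 267); take 26/28 of C → 159.71. Capacity used 108/108.
Total value = 891.71

891.71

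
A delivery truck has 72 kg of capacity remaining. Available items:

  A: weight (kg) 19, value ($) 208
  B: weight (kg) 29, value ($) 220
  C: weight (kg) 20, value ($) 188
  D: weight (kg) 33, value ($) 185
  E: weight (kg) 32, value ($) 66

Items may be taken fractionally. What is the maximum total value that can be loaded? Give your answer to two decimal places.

Order: A (208/19=10.95) > C (188/20=9.40) > B (220/29=7.59) > D (185/33=5.61) > E (66/32=2.06)
Fill: take A (19 @ 208) → take C (20 @ 188) → take B (29 @ 220) → take 4/33 of D → 22.42; 72/72 used.
Total value = 638.42

638.42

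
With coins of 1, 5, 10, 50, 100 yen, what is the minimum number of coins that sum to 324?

Greedy: take as many of the largest coin as possible, then repeat with the remainder.
324 − 3×100→24 − 2×10→4 − 4×1→0
Total coins = 3 + 2 + 4 = 9

9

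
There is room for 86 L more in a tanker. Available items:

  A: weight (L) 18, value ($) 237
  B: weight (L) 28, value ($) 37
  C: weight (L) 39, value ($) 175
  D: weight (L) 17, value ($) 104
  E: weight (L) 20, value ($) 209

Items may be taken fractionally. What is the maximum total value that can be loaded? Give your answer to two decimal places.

689.10

Greedy by value/weight ratio, highest first.
Ratios (sorted): A 13.17, E 10.45, D 6.12, C 4.49, B 1.32
take A (18 @ 237); take E (20 @ 209); take D (17 @ 104); take 31/39 of C → 139.10. Capacity used 86/86.
Total value = 689.10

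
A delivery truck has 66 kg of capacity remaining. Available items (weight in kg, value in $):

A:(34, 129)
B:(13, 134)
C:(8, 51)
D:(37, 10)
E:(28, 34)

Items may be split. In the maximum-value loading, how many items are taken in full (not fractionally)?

Order: B (134/13=10.31) > C (51/8=6.38) > A (129/34=3.79) > E (34/28=1.21) > D (10/37=0.27)
Fill: take B (13 @ 134) → take C (8 @ 51) → take A (34 @ 129) → take 11/28 of E → 13.36; 66/66 used.
3 item(s) taken whole; one partial (take 11/28 of E).

3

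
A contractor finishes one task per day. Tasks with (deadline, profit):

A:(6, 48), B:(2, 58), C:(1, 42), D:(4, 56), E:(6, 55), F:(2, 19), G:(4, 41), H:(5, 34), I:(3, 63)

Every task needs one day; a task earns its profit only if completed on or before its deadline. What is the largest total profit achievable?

Take jobs in profit order; each goes to the latest open slot no later than its deadline.
Profit order: I=63 B=58 D=56 E=55 A=48 C=42 G=41 H=34 F=19
Assign: I→slot 3, B→slot 2, D→slot 4, E→slot 6, A→slot 5, C→slot 1, G skipped, H skipped, F skipped.
Slots: [1:C] [2:B] [3:I] [4:D] [5:A] [6:E]
Profit = 42 + 58 + 63 + 56 + 48 + 55 = 322

322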